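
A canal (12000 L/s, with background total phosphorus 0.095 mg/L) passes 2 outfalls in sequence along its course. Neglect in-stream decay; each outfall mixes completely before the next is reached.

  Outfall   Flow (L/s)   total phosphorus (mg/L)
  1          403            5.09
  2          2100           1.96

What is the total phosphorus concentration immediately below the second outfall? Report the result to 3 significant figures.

0.504 mg/L

After outfall 1: Q = 12000 + 403.0 = 12400 L/s; C = (12000·0.09500 + 403.0·5.090)/12400 = 0.2573 mg/L.
After outfall 2: Q = 12400 + 2100 = 14500 L/s; C = (12400·0.2573 + 2100·1.960)/14500 = 0.5038 mg/L.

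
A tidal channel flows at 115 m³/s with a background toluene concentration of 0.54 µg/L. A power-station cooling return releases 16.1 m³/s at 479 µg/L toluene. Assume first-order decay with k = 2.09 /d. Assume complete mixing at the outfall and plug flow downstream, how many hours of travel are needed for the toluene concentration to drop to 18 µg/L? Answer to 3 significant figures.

13.7 h

Conservation of mass: C = (115.0·0.5400 + 16.10·479.0) / 131.1 = 7774/131.1 = 59.30 µg/L.
59.30·exp(−k·t) = 18 → t = ln(59.30/18)/k = 49290 s = 13.69 h.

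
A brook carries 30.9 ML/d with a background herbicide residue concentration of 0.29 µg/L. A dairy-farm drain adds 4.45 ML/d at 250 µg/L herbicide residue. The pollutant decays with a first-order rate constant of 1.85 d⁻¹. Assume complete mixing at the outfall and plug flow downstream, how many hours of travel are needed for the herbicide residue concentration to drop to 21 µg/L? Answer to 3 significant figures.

Conservation of mass: C = (30.90·0.2900 + 4.450·250.0) / 35.35 = 1121/35.35 = 31.72 µg/L.
31.72·exp(−k·t) = 21 → t = ln(31.72/21)/k = 19270 s = 5.352 h.

5.35 h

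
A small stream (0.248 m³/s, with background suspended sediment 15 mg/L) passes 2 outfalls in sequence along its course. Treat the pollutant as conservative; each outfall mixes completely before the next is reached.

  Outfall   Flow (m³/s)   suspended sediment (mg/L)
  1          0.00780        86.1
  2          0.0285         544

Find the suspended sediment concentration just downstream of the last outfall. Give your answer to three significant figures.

70.0 mg/L

After outfall 1: Q = 0.2480 + 0.007800 = 0.2558 m³/s; C = (0.2480·15.00 + 0.007800·86.10)/0.2558 = 17.17 mg/L.
After outfall 2: Q = 0.2558 + 0.02850 = 0.2843 m³/s; C = (0.2558·17.17 + 0.02850·544.0)/0.2843 = 69.98 mg/L.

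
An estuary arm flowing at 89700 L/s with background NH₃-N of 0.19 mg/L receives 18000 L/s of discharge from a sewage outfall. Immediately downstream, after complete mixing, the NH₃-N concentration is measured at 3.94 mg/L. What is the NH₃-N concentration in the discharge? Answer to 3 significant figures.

22.6 mg/L

Mass balance: 89700·0.1900 + 18000·Cₑ = 107700·3.940
→ Cₑ = (107700·3.940 − 89700·0.1900) / 18000 = 22.63 mg/L.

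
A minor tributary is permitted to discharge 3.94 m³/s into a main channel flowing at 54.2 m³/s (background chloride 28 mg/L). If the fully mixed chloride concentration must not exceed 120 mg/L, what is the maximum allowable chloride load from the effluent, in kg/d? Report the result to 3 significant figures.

Mass balance at the limit: 54.20·28.00 + 3.940·Cₑ = 58.14·120 → Cₑ = 1386 mg/L.
Load = 3.940 m³/s × 1386 g/m³ × 86 400 s/d = 471700 kg/d.

472000 kg/d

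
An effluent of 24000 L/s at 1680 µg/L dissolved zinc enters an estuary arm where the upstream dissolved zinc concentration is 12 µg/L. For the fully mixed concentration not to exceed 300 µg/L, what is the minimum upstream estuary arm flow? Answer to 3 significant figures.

Set C_mix = 300: (Q·12.00 + 24000·1680) / (Q + 24000) = 300
→ Q = 24000·(1680 − 300)/(300 − 12.00) = 115000 L/s.

115000 L/s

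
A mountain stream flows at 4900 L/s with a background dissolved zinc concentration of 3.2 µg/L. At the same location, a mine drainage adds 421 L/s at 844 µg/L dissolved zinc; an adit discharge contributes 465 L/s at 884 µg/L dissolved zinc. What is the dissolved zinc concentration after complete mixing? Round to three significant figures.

135 µg/L

Conservation of mass: C = (4900·3.200 + 421.0·844.0 + 465.0·884.0) / 5786 = 782100/5786 = 135.2 µg/L.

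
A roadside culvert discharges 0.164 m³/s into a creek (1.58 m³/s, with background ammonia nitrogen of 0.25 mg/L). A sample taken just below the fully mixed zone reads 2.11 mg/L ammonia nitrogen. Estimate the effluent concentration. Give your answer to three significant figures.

Mass balance: 1.580·0.2500 + 0.1640·Cₑ = 1.744·2.110
→ Cₑ = (1.744·2.110 − 1.580·0.2500) / 0.1640 = 20.03 mg/L.

20.0 mg/L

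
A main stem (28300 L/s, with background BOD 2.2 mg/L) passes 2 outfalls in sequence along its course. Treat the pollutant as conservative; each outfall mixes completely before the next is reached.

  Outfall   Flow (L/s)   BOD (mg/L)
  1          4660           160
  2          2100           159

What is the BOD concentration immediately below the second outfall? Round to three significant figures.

32.6 mg/L

After outfall 1: Q = 28300 + 4660 = 32960 L/s; C = (28300·2.200 + 4660·160.0)/32960 = 24.51 mg/L.
After outfall 2: Q = 32960 + 2100 = 35060 L/s; C = (32960·24.51 + 2100·159.0)/35060 = 32.57 mg/L.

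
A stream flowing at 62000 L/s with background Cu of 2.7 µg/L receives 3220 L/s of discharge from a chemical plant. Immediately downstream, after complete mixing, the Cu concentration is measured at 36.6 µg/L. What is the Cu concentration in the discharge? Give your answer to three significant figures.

689 µg/L

Mass balance: 62000·2.700 + 3220·Cₑ = 65220·36.60
→ Cₑ = (65220·36.60 − 62000·2.700) / 3220 = 689.3 µg/L.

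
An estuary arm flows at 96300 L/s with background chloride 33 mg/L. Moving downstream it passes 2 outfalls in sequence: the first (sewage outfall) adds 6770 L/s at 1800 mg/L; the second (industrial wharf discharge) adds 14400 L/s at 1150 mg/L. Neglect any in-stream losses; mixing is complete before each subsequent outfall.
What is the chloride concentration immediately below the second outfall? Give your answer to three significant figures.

272 mg/L

After outfall 1: Q = 96300 + 6770 = 103100 L/s; C = (96300·33.00 + 6770·1800)/103100 = 149.1 mg/L.
After outfall 2: Q = 103100 + 14400 = 117500 L/s; C = (103100·149.1 + 14400·1150)/117500 = 271.8 mg/L.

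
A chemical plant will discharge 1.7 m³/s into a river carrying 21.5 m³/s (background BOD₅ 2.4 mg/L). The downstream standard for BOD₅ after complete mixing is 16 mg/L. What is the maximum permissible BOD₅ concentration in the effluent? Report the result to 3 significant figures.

At the limit, (Qr·Cr + Qe·Cₑ)/(Qr + Qe) = 16:
Cₑ = (23.20·16 − 21.50·2.400) / 1.700 = 188.0 mg/L.

188 mg/L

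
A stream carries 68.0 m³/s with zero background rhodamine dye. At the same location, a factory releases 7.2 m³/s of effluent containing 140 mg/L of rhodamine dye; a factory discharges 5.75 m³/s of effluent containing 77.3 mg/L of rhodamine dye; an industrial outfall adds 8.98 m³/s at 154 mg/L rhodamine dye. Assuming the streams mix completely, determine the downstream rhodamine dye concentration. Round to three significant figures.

31.5 mg/L

Conservation of mass: C = (68.00·0 + 7.200·140.0 + 5.750·77.30 + 8.980·154.0) / 89.93 = 2835/89.93 = 31.53 mg/L.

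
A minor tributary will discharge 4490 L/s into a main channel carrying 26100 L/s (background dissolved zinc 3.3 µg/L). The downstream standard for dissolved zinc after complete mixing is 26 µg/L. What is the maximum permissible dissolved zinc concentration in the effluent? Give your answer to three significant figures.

At the limit, (Qr·Cr + Qe·Cₑ)/(Qr + Qe) = 26:
Cₑ = (30590·26 − 26100·3.300) / 4490 = 158.0 µg/L.

158 µg/L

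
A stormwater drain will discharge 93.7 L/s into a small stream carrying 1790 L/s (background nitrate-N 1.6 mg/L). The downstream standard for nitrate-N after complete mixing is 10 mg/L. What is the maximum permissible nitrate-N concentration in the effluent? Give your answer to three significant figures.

At the limit, (Qr·Cr + Qe·Cₑ)/(Qr + Qe) = 10:
Cₑ = (1884·10 − 1790·1.600) / 93.70 = 170.5 mg/L.

170 mg/L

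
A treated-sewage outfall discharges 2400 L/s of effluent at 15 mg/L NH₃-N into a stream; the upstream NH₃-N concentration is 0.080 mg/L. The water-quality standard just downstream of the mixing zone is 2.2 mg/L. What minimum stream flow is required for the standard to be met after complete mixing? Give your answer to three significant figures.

14500 L/s

Set C_mix = 2.2: (Q·0.08000 + 2400·15.00) / (Q + 2400) = 2.2
→ Q = 2400·(15.00 − 2.2)/(2.2 − 0.08000) = 14490 L/s.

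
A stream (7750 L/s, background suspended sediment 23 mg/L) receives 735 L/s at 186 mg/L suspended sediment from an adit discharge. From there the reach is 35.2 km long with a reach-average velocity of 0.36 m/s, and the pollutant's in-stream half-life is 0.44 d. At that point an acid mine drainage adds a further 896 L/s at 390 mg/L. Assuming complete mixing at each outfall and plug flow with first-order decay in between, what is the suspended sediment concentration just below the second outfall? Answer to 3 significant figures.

Conservation of mass: C = (7750·23.00 + 735.0·186.0) / 8485 = 315000/8485 = 37.12 mg/L; combined flow 8485 L/s.
Travel time t = 35.2·1000 / 0.36 = 97780 s = 27.16 h.
Half-life 0.44 d → k = ln 2 / 0.44 = 1.575 d⁻¹.
Decay over the reach: 37.12·exp(−kt) = 37.12·0.1682 = 6.242 mg/L.
Second outfall: C = (8485·6.242 + 896.0·390.0)/9381 = 42.90 mg/L.

42.9 mg/L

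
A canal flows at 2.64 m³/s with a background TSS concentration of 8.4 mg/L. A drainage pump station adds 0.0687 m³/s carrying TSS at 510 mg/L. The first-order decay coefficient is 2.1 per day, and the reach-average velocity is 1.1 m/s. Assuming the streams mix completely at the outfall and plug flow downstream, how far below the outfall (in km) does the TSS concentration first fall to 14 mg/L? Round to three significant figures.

Mixed concentration C = ΣQC/ΣQ = (2.640·8.400 + 0.06870·510.0) / 2.709 = 57.21/2.709 = 21.12 mg/L.
Set 21.12·exp(−k·t) = 14 → t = ln(21.12/14)/k = 16920 s = 4.700 h.
Distance = v·t = 1.1·16920 = 18610 m = 18.61 km.

18.6 km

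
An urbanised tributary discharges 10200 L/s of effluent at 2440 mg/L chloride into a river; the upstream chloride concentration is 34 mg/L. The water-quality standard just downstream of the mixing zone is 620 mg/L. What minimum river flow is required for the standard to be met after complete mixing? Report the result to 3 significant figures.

31700 L/s

Set C_mix = 620: (Q·34.00 + 10200·2440) / (Q + 10200) = 620
→ Q = 10200·(2440 − 620)/(620 − 34.00) = 31680 L/s.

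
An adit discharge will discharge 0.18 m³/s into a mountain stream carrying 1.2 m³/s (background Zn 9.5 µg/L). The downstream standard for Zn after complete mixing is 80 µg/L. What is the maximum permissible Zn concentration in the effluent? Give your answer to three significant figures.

At the limit, (Qr·Cr + Qe·Cₑ)/(Qr + Qe) = 80:
Cₑ = (1.380·80 − 1.200·9.500) / 0.1800 = 550.0 µg/L.

550 µg/L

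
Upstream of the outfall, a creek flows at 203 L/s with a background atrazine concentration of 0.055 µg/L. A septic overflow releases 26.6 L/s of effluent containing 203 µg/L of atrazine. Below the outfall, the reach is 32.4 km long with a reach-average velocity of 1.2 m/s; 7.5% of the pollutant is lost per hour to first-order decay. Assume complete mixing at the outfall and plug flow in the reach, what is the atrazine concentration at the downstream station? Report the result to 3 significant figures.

Mixed concentration C = ΣQC/ΣQ = (203.0·0.05500 + 26.60·203.0) / 229.6 = 5411/229.6 = 23.57 µg/L.
Travel time t = 32.4·1000 / 1.2 = 27000 s = 7.500 h.
7.5%/h lost → k = −ln(1 − 0.075) = 0.07796 h⁻¹.
Decay over the reach: 23.57·exp(−kt) = 23.57·0.5573 = 13.13 µg/L.

13.1 µg/L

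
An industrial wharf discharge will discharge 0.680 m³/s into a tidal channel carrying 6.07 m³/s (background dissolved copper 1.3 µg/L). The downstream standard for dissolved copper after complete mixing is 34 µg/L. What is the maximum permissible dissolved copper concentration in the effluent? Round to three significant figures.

At the limit, (Qr·Cr + Qe·Cₑ)/(Qr + Qe) = 34:
Cₑ = (6.750·34 − 6.070·1.300) / 0.6800 = 325.9 µg/L.

326 µg/L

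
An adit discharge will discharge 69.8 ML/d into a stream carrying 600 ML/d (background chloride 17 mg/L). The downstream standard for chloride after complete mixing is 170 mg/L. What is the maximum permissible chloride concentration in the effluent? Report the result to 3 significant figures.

At the limit, (Qr·Cr + Qe·Cₑ)/(Qr + Qe) = 170:
Cₑ = (669.8·170 − 600.0·17.00) / 69.80 = 1485 mg/L.

1490 mg/L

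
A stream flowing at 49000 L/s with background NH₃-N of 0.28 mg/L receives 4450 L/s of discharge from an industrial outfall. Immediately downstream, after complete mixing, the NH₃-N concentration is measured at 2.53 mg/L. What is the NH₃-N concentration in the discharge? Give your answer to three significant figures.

Mass balance: 49000·0.2800 + 4450·Cₑ = 53450·2.530
→ Cₑ = (53450·2.530 − 49000·0.2800) / 4450 = 27.31 mg/L.

27.3 mg/L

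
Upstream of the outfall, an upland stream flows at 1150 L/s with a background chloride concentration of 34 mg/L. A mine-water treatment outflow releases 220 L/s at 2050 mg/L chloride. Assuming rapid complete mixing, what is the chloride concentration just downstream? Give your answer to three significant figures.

After mixing, C = (1150·34.00 + 220.0·2050) / 1370 = 490100/1370 = 357.7 mg/L.

358 mg/L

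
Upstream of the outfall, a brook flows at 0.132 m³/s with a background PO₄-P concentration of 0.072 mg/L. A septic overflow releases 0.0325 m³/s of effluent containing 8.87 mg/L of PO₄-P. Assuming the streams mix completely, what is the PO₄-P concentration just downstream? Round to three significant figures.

After mixing, C = (0.1320·0.07200 + 0.03250·8.870) / 0.1645 = 0.2978/0.1645 = 1.810 mg/L.

1.81 mg/L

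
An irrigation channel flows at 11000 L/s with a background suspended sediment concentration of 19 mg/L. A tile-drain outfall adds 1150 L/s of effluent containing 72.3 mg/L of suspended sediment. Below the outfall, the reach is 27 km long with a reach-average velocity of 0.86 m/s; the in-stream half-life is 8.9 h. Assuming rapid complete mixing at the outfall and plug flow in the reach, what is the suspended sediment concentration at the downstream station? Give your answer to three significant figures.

12.2 mg/L

After mixing, C = (11000·19.00 + 1150·72.30) / 12150 = 292100/12150 = 24.04 mg/L.
Travel time t = 27·1000 / 0.86 = 31400 s = 8.721 h.
Half-life 8.9 h → k = ln 2 / 8.9 = 0.07788 h⁻¹ = 1.869 d⁻¹.
After decay, C = 24.04 × e^(−kt) = 24.04 × 0.5070 = 12.19 mg/L.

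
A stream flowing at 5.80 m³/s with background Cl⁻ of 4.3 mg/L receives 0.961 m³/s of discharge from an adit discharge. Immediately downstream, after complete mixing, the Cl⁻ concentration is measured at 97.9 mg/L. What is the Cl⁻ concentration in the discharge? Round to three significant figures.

663 mg/L

Mass balance: 5.800·4.300 + 0.9610·Cₑ = 6.761·97.90
→ Cₑ = (6.761·97.90 − 5.800·4.300) / 0.9610 = 662.8 mg/L.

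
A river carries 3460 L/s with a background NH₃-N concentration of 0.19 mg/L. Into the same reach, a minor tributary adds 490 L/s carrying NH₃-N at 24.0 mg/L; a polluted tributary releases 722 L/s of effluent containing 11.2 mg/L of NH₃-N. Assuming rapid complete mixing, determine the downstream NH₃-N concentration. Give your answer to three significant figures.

4.39 mg/L

Mixed concentration C = ΣQC/ΣQ = (3460·0.1900 + 490.0·24.00 + 722.0·11.20) / 4672 = 20500/4672 = 4.389 mg/L.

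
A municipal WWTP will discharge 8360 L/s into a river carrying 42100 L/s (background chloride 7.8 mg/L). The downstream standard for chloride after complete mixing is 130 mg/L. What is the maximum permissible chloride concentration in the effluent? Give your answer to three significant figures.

745 mg/L

At the limit, (Qr·Cr + Qe·Cₑ)/(Qr + Qe) = 130:
Cₑ = (50460·130 − 42100·7.800) / 8360 = 745.4 mg/L.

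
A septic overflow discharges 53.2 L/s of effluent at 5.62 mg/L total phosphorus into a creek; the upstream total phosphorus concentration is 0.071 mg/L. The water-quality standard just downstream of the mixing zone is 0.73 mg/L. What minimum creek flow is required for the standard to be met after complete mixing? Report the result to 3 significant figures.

Set C_mix = 0.73: (Q·0.07100 + 53.20·5.620) / (Q + 53.20) = 0.73
→ Q = 53.20·(5.620 − 0.73)/(0.73 − 0.07100) = 394.8 L/s.

395 L/s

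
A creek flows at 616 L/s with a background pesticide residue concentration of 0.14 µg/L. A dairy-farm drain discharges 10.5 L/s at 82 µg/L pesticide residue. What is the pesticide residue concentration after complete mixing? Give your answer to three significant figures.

Mixed concentration C = ΣQC/ΣQ = (616.0·0.1400 + 10.50·82.00) / 626.5 = 947.2/626.5 = 1.512 µg/L.

1.51 µg/L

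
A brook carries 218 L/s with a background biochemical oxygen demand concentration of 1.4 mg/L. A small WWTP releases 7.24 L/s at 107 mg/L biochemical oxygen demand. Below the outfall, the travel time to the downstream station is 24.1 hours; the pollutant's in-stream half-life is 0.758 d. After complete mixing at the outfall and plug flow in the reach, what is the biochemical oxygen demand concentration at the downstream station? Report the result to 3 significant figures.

1.91 mg/L

Mass balance: C = (218.0·1.400 + 7.240·107.0) / 225.2 = 1080/225.2 = 4.794 mg/L.
Half-life 0.758 d → k = ln 2 / 0.758 = 0.9144 d⁻¹.
Applying C = C₀e^(−kt): 4.794 × 0.3992 = 1.914 mg/L.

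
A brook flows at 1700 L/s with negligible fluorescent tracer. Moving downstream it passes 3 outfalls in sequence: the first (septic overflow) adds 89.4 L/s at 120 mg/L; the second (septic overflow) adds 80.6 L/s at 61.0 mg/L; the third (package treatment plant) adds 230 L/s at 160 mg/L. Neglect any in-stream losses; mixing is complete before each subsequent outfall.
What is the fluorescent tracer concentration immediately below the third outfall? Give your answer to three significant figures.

After outfall 1: Q = 1700 + 89.40 = 1789 L/s; C = (1700·0 + 89.40·120.0)/1789 = 5.995 mg/L.
After outfall 2: Q = 1789 + 80.60 = 1870 L/s; C = (1789·5.995 + 80.60·61.00)/1870 = 8.366 mg/L.
After outfall 3: Q = 1870 + 230.0 = 2100 L/s; C = (1870·8.366 + 230.0·160.0)/2100 = 24.97 mg/L.

25.0 mg/L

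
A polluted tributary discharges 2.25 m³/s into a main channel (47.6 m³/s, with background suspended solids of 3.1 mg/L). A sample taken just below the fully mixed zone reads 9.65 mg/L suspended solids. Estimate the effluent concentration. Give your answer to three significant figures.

Mass balance: 47.60·3.100 + 2.250·Cₑ = 49.85·9.650
→ Cₑ = (49.85·9.650 − 47.60·3.100) / 2.250 = 148.2 mg/L.

148 mg/L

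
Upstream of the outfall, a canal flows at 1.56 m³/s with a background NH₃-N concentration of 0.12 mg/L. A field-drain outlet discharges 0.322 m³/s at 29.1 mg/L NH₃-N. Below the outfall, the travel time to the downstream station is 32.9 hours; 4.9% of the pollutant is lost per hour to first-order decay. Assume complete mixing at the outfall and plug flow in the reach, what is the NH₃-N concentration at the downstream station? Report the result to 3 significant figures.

Mass balance: C = (1.560·0.1200 + 0.3220·29.10) / 1.882 = 9.557/1.882 = 5.078 mg/L.
4.9%/h lost → k = −ln(1 − 0.049) = 0.05024 h⁻¹.
First-order decay: C = 5.078·exp(−k·t) = 5.078·0.1915 = 0.9724 mg/L.

0.972 mg/L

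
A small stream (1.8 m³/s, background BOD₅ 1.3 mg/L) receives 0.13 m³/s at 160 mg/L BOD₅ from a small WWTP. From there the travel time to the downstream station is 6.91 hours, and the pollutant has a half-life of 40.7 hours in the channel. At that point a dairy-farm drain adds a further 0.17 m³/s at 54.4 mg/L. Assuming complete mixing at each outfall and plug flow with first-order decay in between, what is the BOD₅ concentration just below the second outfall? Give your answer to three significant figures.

14.2 mg/L

Flow-weighted average: C = (1.800·1.300 + 0.1300·160.0) / 1.930 = 23.14/1.930 = 11.99 mg/L; combined flow 1.930 m³/s.
Half-life 40.7 h → k = ln 2 / 40.7 = 0.01703 h⁻¹ = 0.4087 d⁻¹.
Applying C = C₀e^(−kt): 11.99 × 0.8890 = 10.66 mg/L.
At the second outfall, C = (1.930·10.66 + 0.1700·54.40) / (1.930 + 0.1700) = 14.20 mg/L.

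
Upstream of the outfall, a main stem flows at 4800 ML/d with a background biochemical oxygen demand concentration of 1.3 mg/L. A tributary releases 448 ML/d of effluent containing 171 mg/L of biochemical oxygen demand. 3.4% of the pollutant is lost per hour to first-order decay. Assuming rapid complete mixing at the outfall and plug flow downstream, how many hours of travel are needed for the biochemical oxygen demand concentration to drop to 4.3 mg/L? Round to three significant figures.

After mixing, C = (4800·1.300 + 448.0·171.0) / 5248 = 82850/5248 = 15.79 mg/L.
3.4%/h lost → k = −ln(1 − 0.034) = 0.03459 h⁻¹.
15.79·exp(−k·t) = 4.3 → t = ln(15.79/4.3)/k = 135400 s = 37.60 h.

37.6 h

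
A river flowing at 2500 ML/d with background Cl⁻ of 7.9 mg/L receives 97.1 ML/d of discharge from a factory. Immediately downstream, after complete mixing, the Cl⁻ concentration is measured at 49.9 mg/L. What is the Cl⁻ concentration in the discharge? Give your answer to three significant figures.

Mass balance: 2500·7.900 + 97.10·Cₑ = 2597·49.90
→ Cₑ = (2597·49.90 − 2500·7.900) / 97.10 = 1131 mg/L.

1130 mg/L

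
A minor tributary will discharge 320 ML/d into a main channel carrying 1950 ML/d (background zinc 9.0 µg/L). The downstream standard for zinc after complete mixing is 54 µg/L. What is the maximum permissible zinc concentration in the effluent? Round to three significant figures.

328 µg/L

At the limit, (Qr·Cr + Qe·Cₑ)/(Qr + Qe) = 54:
Cₑ = (2270·54 − 1950·9.000) / 320.0 = 328.2 µg/L.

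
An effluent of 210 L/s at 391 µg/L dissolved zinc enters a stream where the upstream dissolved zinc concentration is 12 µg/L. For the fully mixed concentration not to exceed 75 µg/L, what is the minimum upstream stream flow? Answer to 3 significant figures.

Set C_mix = 75: (Q·12.00 + 210.0·391.0) / (Q + 210.0) = 75
→ Q = 210.0·(391.0 − 75)/(75 − 12.00) = 1053 L/s.

1050 L/s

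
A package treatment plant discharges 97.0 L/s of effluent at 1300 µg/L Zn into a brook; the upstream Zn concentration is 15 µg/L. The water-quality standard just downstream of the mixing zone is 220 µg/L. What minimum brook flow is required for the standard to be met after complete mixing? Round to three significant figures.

Set C_mix = 220: (Q·15.00 + 97.00·1300) / (Q + 97.00) = 220
→ Q = 97.00·(1300 − 220)/(220 − 15.00) = 511.0 L/s.

511 L/s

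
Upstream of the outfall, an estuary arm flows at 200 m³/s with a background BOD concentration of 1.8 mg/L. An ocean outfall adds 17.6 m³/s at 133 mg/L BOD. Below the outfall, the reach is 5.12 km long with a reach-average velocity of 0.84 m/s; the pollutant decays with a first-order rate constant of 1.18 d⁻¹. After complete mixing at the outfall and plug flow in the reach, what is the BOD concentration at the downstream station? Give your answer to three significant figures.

11.4 mg/L

Mixed concentration C = ΣQC/ΣQ = (200.0·1.800 + 17.60·133.0) / 217.6 = 2701/217.6 = 12.41 mg/L.
Travel time t = 5.12·1000 / 0.84 = 6095 s = 1.693 h.
Decay over the reach: 12.41·exp(−kt) = 12.41·0.9201 = 11.42 mg/L.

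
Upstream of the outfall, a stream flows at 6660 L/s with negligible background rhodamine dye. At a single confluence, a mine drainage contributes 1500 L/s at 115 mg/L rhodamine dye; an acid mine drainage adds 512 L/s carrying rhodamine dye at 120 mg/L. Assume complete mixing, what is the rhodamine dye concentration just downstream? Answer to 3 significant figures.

Flow-weighted average: C = (6660·0 + 1500·115.0 + 512.0·120.0) / 8672 = 233900/8672 = 26.98 mg/L.

27.0 mg/L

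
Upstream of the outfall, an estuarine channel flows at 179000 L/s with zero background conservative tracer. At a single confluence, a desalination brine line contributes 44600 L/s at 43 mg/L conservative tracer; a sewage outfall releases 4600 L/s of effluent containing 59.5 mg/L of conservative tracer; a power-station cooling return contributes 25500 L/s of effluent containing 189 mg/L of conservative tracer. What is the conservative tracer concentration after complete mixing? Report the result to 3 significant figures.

Mass balance: C = (179000·0 + 44600·43.00 + 4600·59.50 + 25500·189.0) / 253700 = 7011000/253700 = 27.64 mg/L.

27.6 mg/L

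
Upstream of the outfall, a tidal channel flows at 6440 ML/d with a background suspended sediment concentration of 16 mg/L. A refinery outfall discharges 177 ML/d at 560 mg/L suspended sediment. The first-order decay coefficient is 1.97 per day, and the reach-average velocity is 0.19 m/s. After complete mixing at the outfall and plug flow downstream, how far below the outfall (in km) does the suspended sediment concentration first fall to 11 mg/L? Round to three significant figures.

Flow-weighted average: C = (6440·16.00 + 177.0·560.0) / 6617 = 202200/6617 = 30.55 mg/L.
Set 30.55·exp(−k·t) = 11 → t = ln(30.55/11)/k = 44800 s = 12.44 h.
Distance = v·t = 0.19·44800 = 8512 m = 8.512 km.

8.51 km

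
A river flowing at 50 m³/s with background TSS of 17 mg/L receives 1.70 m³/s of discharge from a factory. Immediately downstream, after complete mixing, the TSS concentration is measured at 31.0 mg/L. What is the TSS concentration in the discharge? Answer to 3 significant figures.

Mass balance: 50.00·17.00 + 1.700·Cₑ = 51.70·31.00
→ Cₑ = (51.70·31.00 − 50.00·17.00) / 1.700 = 442.8 mg/L.

443 mg/L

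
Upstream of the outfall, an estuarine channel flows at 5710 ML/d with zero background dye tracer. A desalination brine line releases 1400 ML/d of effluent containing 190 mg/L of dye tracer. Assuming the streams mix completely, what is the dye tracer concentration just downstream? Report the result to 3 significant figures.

Mixed concentration C = ΣQC/ΣQ = (5710·0 + 1400·190.0) / 7110 = 266000/7110 = 37.41 mg/L.

37.4 mg/L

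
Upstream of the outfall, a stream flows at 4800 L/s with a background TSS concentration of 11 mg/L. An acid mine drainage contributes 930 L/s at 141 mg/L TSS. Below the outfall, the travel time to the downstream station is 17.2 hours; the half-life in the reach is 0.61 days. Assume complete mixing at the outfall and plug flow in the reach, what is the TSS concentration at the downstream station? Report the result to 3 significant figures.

14.2 mg/L

Flow-weighted average: C = (4800·11.00 + 930.0·141.0) / 5730 = 183900/5730 = 32.10 mg/L.
Half-life 0.61 d → k = ln 2 / 0.61 = 1.136 d⁻¹.
Decay over the reach: 32.10·exp(−kt) = 32.10·0.4429 = 14.22 mg/L.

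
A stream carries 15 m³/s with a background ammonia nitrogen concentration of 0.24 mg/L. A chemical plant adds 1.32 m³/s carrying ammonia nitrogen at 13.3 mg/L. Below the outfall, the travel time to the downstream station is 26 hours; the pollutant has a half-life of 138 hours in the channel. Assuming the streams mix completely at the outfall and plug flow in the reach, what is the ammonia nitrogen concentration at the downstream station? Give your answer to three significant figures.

Mass balance: C = (15.00·0.2400 + 1.320·13.30) / 16.32 = 21.16/16.32 = 1.296 mg/L.
Half-life 138 h → k = ln 2 / 138 = 0.005023 h⁻¹ = 0.1205 d⁻¹.
Decay over the reach: 1.296·exp(−kt) = 1.296·0.8776 = 1.138 mg/L.

1.14 mg/L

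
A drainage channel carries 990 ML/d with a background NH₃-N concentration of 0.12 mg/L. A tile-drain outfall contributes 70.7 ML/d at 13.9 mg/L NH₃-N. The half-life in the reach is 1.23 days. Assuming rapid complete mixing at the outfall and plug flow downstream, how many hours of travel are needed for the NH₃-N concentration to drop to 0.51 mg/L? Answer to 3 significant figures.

30.3 h

After mixing, C = (990.0·0.1200 + 70.70·13.90) / 1061 = 1102/1061 = 1.038 mg/L.
Half-life 1.23 d → k = ln 2 / 1.23 = 0.5635 d⁻¹.
1.038·exp(−k·t) = 0.51 → t = ln(1.038/0.51)/k = 109000 s = 30.29 h.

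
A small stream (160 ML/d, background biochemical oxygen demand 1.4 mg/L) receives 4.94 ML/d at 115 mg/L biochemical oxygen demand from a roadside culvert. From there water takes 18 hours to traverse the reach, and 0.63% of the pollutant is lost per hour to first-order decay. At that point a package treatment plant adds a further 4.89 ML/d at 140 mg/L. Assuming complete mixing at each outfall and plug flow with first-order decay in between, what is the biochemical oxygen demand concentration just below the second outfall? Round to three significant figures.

8.19 mg/L

Mass balance: C = (160.0·1.400 + 4.940·115.0) / 164.9 = 792.1/164.9 = 4.802 mg/L; combined flow 164.9 ML/d.
0.63%/h lost → k = −ln(1 − 0.0063) = 0.006320 h⁻¹.
After decay, C = 4.802 × e^(−kt) = 4.802 × 0.8925 = 4.286 mg/L.
At the second outfall, C = (164.9·4.286 + 4.890·140.0) / (164.9 + 4.890) = 8.194 mg/L.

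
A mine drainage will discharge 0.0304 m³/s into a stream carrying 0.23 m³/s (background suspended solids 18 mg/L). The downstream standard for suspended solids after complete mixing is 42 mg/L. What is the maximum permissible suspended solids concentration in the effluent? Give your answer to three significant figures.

At the limit, (Qr·Cr + Qe·Cₑ)/(Qr + Qe) = 42:
Cₑ = (0.2604·42 − 0.2300·18.00) / 0.03040 = 223.6 mg/L.

224 mg/L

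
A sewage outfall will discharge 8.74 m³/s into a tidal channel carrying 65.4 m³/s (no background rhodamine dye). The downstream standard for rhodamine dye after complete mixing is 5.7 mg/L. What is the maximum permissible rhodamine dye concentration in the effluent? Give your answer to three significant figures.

48.4 mg/L

At the limit, (Qr·Cr + Qe·Cₑ)/(Qr + Qe) = 5.7:
Cₑ = (74.14·5.7 − 65.40·0) / 8.740 = 48.35 mg/L.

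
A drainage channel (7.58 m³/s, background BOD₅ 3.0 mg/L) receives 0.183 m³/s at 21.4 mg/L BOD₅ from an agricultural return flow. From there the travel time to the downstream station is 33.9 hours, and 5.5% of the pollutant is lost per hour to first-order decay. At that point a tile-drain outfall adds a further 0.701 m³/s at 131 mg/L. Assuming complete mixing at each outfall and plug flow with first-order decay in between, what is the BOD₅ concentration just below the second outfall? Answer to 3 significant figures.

Mixed concentration C = ΣQC/ΣQ = (7.580·3.000 + 0.1830·21.40) / 7.763 = 26.66/7.763 = 3.434 mg/L; combined flow 7.763 m³/s.
5.5%/h lost → k = −ln(1 − 0.055) = 0.05657 h⁻¹.
Decay over the reach: 3.434·exp(−kt) = 3.434·0.1469 = 0.5046 mg/L.
Second outfall: C = (7.763·0.5046 + 0.7010·131.0)/8.464 = 11.31 mg/L.

11.3 mg/L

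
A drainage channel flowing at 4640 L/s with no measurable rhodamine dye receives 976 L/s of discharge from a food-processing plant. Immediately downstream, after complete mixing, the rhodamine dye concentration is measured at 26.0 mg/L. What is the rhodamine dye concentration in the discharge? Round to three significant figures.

Mass balance: 4640·0 + 976.0·Cₑ = 5616·26.00
→ Cₑ = (5616·26.00 − 4640·0) / 976.0 = 149.6 mg/L.

150 mg/L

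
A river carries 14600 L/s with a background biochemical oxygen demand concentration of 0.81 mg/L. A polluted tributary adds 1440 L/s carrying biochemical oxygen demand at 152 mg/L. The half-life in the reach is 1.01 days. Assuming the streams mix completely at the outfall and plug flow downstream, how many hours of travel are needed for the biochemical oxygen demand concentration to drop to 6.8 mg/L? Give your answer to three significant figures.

26.2 h

After mixing, C = (14600·0.8100 + 1440·152.0) / 16040 = 230700/16040 = 14.38 mg/L.
Half-life 1.01 d → k = ln 2 / 1.01 = 0.6863 d⁻¹.
14.38·exp(−k·t) = 6.8 → t = ln(14.38/6.8)/k = 94310 s = 26.20 h.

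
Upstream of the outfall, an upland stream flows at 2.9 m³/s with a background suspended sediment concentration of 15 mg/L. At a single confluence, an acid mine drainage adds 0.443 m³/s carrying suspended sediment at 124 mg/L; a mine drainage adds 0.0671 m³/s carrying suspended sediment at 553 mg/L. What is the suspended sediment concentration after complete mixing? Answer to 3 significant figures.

Mass balance: C = (2.900·15.00 + 0.4430·124.0 + 0.06710·553.0) / 3.410 = 135.5/3.410 = 39.75 mg/L.

39.7 mg/L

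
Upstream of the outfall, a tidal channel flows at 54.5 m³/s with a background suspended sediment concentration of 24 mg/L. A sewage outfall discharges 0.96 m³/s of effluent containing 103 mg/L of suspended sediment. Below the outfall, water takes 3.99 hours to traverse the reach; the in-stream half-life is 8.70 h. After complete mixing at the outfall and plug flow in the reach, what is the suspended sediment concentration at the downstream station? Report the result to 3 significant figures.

18.5 mg/L

Conservation of mass: C = (54.50·24.00 + 0.9600·103.0) / 55.46 = 1407/55.46 = 25.37 mg/L.
Half-life 8.70 h → k = ln 2 / 8.70 = 0.07967 h⁻¹ = 1.912 d⁻¹.
Applying C = C₀e^(−kt): 25.37 × 0.7277 = 18.46 mg/L.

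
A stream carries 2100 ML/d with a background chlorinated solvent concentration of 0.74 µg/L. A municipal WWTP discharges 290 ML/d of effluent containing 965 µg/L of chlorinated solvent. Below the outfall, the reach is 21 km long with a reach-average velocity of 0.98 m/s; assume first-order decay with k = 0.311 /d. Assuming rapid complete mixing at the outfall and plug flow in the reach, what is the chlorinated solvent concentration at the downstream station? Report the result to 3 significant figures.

Conservation of mass: C = (2100·0.7400 + 290.0·965.0) / 2390 = 281400/2390 = 117.7 µg/L.
Travel time t = 21·1000 / 0.98 = 21430 s = 5.952 h.
After decay, C = 117.7 × e^(−kt) = 117.7 × 0.9258 = 109.0 µg/L.

109 µg/L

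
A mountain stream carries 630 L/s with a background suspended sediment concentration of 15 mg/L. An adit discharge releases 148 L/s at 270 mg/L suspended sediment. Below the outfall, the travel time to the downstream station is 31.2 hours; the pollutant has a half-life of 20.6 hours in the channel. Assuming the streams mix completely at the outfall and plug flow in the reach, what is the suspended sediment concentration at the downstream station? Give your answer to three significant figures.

22.2 mg/L

Flow-weighted average: C = (630.0·15.00 + 148.0·270.0) / 778.0 = 49410/778.0 = 63.51 mg/L.
Half-life 20.6 h → k = ln 2 / 20.6 = 0.03365 h⁻¹ = 0.8076 d⁻¹.
Applying C = C₀e^(−kt): 63.51 × 0.3500 = 22.23 mg/L.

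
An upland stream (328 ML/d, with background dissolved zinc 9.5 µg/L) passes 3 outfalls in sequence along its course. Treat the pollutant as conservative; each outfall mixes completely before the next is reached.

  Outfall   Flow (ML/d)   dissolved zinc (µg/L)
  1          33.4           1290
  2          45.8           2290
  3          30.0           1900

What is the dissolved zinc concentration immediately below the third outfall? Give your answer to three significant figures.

Outfall 1: combined Q = 361.4 ML/d; C = (328.0·9.500 + 33.40·1290)/361.4 = 127.8 µg/L.
Outfall 2: combined Q = 407.2 ML/d; C = (361.4·127.8 + 45.80·2290)/407.2 = 371.0 µg/L.
Outfall 3: combined Q = 437.2 ML/d; C = (407.2·371.0 + 30.00·1900)/437.2 = 475.9 µg/L.

476 µg/L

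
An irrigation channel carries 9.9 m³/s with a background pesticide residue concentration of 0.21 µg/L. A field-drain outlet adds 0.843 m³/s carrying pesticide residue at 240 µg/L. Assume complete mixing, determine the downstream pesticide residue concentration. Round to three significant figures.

After mixing, C = (9.900·0.2100 + 0.8430·240.0) / 10.74 = 204.4/10.74 = 19.03 µg/L.

19.0 µg/L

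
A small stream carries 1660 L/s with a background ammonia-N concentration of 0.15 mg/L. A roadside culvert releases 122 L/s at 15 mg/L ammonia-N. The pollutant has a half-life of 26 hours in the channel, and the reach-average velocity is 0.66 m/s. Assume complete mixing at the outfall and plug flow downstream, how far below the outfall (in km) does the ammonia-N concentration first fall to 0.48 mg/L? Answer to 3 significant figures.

Conservation of mass: C = (1660·0.1500 + 122.0·15.00) / 1782 = 2079/1782 = 1.167 mg/L.
Half-life 26 h → k = ln 2 / 26 = 0.02666 h⁻¹ = 0.6398 d⁻¹.
Set 1.167·exp(−k·t) = 0.48 → t = ln(1.167/0.48)/k = 119900 s = 33.31 h.
Distance = v·t = 0.66·119900 = 79150 m = 79.15 km.

79.2 km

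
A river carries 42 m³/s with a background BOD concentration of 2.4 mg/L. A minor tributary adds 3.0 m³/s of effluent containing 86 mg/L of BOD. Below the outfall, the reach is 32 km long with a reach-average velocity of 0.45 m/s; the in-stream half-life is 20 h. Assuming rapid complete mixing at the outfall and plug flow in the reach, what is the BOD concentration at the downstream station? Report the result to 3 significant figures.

4.02 mg/L

Flow-weighted average: C = (42.00·2.400 + 3.000·86.00) / 45.00 = 358.8/45.00 = 7.973 mg/L.
Travel time t = 32·1000 / 0.45 = 71110 s = 19.75 h.
Half-life 20 h → k = ln 2 / 20 = 0.03466 h⁻¹ = 0.8318 d⁻¹.
Applying C = C₀e^(−kt): 7.973 × 0.5043 = 4.021 mg/L.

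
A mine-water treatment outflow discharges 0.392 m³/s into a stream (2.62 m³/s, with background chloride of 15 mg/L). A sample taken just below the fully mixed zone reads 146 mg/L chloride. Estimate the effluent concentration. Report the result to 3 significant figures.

1020 mg/L

Mass balance: 2.620·15.00 + 0.3920·Cₑ = 3.012·146.0
→ Cₑ = (3.012·146.0 − 2.620·15.00) / 0.3920 = 1022 mg/L.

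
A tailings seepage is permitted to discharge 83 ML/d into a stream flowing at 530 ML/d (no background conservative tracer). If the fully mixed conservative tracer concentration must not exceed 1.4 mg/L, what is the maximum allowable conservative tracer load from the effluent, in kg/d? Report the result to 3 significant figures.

Mass balance at the limit: 530.0·0 + 83.00·Cₑ = 613.0·1.4 → Cₑ = 10.34 mg/L.
83.00 ML/d = 0.9606 m³/s. Load = 0.9606 m³/s × 10.34 g/m³ × 86 400 s/d = 858.2 kg/d.

858 kg/d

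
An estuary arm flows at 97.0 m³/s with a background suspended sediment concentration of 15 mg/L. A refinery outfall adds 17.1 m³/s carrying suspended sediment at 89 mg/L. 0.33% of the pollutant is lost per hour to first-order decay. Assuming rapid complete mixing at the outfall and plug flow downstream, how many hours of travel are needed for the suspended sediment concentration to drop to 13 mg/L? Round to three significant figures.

211 h

Mixed concentration C = ΣQC/ΣQ = (97.00·15.00 + 17.10·89.00) / 114.1 = 2977/114.1 = 26.09 mg/L.
0.33%/h lost → k = −ln(1 − 0.0033) = 0.003305 h⁻¹.
26.09·exp(−k·t) = 13 → t = ln(26.09/13)/k = 758700 s = 210.7 h.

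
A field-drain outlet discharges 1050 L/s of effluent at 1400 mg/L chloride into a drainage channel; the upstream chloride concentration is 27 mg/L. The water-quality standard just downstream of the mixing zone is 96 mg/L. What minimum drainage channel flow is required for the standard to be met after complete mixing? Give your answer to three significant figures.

Set C_mix = 96: (Q·27.00 + 1050·1400) / (Q + 1050) = 96
→ Q = 1050·(1400 − 96)/(96 − 27.00) = 19840 L/s.

19800 L/s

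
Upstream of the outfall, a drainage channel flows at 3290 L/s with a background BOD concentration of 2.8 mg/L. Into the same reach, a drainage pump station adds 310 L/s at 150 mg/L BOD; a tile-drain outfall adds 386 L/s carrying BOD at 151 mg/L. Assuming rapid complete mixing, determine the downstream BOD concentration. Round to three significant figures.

28.6 mg/L

After mixing, C = (3290·2.800 + 310.0·150.0 + 386.0·151.0) / 3986 = 114000/3986 = 28.60 mg/L.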